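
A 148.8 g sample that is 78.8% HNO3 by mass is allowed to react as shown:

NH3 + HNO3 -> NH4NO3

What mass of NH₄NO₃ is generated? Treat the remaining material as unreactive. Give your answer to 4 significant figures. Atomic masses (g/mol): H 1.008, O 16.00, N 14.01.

148.9 g

Mass of pure HNO3 = 148.8 g × 0.788 = 117.25 g.
M(HNO3) = 1.008 + 14.01 + 3(16.00) = 63.018 g/mol.
M(NH4NO3) = 2(14.01) + 4(1.008) + 3(16.00) = 80.052 g/mol.
n(HNO3) = 117.25 g / 63.018 g/mol = 1.8606 mol.
From the equation the HNO3:NH4NO3 mole ratio is 1:1, so n(NH4NO3) = 1.8606 × 1/1 = 1.8606 mol.
Mass of NH4NO3 = 1.8606 mol × 80.052 g/mol = 148.95 g.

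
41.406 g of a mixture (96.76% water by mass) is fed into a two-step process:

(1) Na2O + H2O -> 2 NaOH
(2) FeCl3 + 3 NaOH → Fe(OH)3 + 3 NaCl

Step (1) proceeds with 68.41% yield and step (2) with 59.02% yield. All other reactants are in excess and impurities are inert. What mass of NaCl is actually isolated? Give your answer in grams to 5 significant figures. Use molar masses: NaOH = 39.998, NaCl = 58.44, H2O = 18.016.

104.94 g

Pure H2O = 41.406 × 0.9676 = 40.0644 g.
n(H2O) = 40.0644 / 18.016 = 2.22383 mol.
Step 1 (H2O:NaOH = 1:2): theoretical n(NaOH) = 4.44765 mol; at 68.41% yield, n(NaOH) = 3.04264 mol.
Step 2 (NaOH:NaCl = 3:3): theoretical n(NaCl) = 3.04264 mol, so theoretical mass = 3.04264 × 58.44 = 177.812 g.
At 59.02% yield, actual mass of NaCl = 177.812 × 0.5902 = 104.945 g.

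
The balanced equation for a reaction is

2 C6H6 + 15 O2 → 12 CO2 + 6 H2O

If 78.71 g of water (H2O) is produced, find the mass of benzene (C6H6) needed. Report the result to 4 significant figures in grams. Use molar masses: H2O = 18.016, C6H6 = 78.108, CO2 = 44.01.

113.7 g

n(H2O) = 78.710 g / 18.016 g/mol = 4.3689 mol.
From the equation the H2O:C6H6 mole ratio is 6:2, so n(C6H6) = 4.3689 × 2/6 = 1.4563 mol.
Mass of C6H6 = 1.4563 mol × 78.108 g/mol = 113.75 g.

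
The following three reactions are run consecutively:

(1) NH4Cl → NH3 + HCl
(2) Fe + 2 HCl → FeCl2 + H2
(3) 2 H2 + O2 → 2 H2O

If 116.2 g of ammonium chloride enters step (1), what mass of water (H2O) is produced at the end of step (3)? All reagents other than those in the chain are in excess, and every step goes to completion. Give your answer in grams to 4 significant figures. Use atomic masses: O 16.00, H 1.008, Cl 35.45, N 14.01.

19.57 g

M(NH4Cl) = 14.01 + 4(1.008) + 35.45 = 53.492 g/mol.
M(H2O) = 2(1.008) + 16.00 = 18.016 g/mol.
n(NH4Cl) = 116.2 / 53.492 = 2.1723 mol.
Reaction (1): NH4Cl→HCl ratio 1:1 ⇒ n(HCl) = 2.1723 mol.
Reaction (2): HCl→H2 ratio 2:1 ⇒ n(H2) = 1.0861 mol.
Reaction (3): H2→H2O ratio 2:2 ⇒ n(H2O) = 1.0861 mol.
Mass of H2O = 1.0861 × 18.016 = 19.568 g.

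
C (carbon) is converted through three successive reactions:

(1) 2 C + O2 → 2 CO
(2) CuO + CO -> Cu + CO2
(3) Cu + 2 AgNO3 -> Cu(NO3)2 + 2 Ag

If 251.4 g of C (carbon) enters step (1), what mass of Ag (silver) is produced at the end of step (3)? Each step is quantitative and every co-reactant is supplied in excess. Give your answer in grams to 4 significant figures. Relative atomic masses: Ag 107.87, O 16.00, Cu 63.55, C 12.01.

4516 g

M(C) = 12.01 g/mol.
M(Ag) = 107.87 g/mol.
n(C) = 251.4 / 12.01 = 20.933 mol.
Reaction (1): C→CO ratio 2:2 ⇒ n(CO) = 20.933 mol.
Reaction (2): CO→Cu ratio 1:1 ⇒ n(Cu) = 20.933 mol.
Reaction (3): Cu→Ag ratio 1:2 ⇒ n(Ag) = 41.865 mol.
Mass of Ag = 41.865 × 107.87 = 4516.0 g.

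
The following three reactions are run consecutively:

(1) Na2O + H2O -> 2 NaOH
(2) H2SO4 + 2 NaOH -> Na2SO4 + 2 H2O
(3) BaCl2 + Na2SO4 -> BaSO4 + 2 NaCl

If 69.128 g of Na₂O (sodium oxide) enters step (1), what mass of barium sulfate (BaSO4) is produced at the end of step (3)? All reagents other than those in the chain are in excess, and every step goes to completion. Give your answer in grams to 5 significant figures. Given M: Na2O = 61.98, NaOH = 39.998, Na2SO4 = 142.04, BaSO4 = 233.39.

260.31 g

n(Na2O) = 69.128 / 61.98 = 1.11533 mol.
Reaction (1): Na2O→NaOH ratio 1:2 ⇒ n(NaOH) = 2.23066 mol.
Reaction (2): NaOH→Na2SO4 ratio 2:1 ⇒ n(Na2SO4) = 1.11533 mol.
Reaction (3): Na2SO4→BaSO4 ratio 1:1 ⇒ n(BaSO4) = 1.11533 mol.
Mass of BaSO4 = 1.11533 × 233.39 = 260.306 g.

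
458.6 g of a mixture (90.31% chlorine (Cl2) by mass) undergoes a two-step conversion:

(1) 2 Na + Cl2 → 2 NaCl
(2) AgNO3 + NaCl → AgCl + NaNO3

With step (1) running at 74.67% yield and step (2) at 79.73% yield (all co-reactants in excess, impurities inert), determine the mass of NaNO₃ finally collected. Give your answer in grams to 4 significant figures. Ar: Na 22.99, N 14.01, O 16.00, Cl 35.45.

Pure Cl2 = 458.6 × 0.9031 = 414.16 g.
M(Cl2) = 2(35.45) = 70.90 g/mol.
M(NaNO3) = 22.99 + 14.01 + 3(16.00) = 85.00 g/mol.
n(Cl2) = 414.16 / 70.90 = 5.8415 mol.
Step 1 (Cl2:NaCl = 1:2): theoretical n(NaCl) = 11.683 mol; at 74.67% yield, n(NaCl) = 8.7237 mol.
Step 2 (NaCl:NaNO3 = 1:1): theoretical n(NaNO3) = 8.7237 mol, so theoretical mass = 8.7237 × 85.00 = 741.51 g.
At 79.73% yield, actual mass of NaNO3 = 741.51 × 0.7973 = 591.21 g.

591.2 g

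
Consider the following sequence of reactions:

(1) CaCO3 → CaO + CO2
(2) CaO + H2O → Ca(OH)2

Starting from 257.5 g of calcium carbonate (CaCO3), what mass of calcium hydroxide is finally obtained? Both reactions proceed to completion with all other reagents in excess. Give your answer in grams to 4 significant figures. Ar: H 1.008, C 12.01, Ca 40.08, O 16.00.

M(CaCO3) = 40.08 + 12.01 + 3(16.00) = 100.09 g/mol.
M(Ca(OH)2) = 40.08 + 2(16.00) + 2(1.008) = 74.096 g/mol.
n(CaCO3) = 257.50 / 100.09 = 2.5727 mol.
Step 1 gives a 1:1 ratio of CaCO3 to CaO, so n(CaO) = 2.5727 mol.
In step 2 the CaO:Ca(OH)2 ratio is 1:1, so n(Ca(OH)2) = 2.5727 mol.
Mass of Ca(OH)2 = 2.5727 × 74.096 = 190.63 g.

190.6 g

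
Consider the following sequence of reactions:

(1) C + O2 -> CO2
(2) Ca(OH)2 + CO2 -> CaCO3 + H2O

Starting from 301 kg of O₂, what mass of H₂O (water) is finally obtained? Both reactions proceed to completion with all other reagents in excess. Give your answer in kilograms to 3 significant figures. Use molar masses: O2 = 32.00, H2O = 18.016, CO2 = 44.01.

301 kg = 301000 g.
n(O2) = 301000 / 32.00 = 9406 mol.
Step 1 gives a 1:1 ratio of O2 to CO2, so n(CO2) = 9406 mol.
In step 2 the CO2:H2O ratio is 1:1, so n(H2O) = 9406 mol.
Mass of H2O = 9406 × 18.016 = 169500 g = 169 kg.

169 kg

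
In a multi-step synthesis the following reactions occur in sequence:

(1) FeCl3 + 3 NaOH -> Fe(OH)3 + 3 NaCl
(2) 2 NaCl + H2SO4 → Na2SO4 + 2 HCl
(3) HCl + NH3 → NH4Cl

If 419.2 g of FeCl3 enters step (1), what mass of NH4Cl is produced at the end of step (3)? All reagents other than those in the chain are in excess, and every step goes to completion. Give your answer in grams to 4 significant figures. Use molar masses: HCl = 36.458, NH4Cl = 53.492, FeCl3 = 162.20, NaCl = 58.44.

n(FeCl3) = 419.2 / 162.20 = 2.5845 mol.
Reaction (1): FeCl3→NaCl ratio 1:3 ⇒ n(NaCl) = 7.7534 mol.
Reaction (2): NaCl→HCl ratio 2:2 ⇒ n(HCl) = 7.7534 mol.
Reaction (3): HCl→NH4Cl ratio 1:1 ⇒ n(NH4Cl) = 7.7534 mol.
Mass of NH4Cl = 7.7534 × 53.492 = 414.74 g.

414.7 g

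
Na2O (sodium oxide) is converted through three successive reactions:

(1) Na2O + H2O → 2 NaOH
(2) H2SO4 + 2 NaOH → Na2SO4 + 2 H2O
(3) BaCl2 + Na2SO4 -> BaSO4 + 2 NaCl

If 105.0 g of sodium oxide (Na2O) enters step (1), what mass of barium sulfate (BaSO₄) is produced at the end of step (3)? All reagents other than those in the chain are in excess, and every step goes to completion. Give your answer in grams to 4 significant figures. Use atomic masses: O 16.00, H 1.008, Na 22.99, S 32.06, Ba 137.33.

395.4 g

M(Na2O) = 2(22.99) + 16.00 = 61.98 g/mol.
M(BaSO4) = 137.33 + 32.06 + 4(16.00) = 233.39 g/mol.
n(Na2O) = 105.0 / 61.98 = 1.6941 mol.
Reaction (1): Na2O→NaOH ratio 1:2 ⇒ n(NaOH) = 3.3882 mol.
Reaction (2): NaOH→Na2SO4 ratio 2:1 ⇒ n(Na2SO4) = 1.6941 mol.
Reaction (3): Na2SO4→BaSO4 ratio 1:1 ⇒ n(BaSO4) = 1.6941 mol.
Mass of BaSO4 = 1.6941 × 233.39 = 395.38 g.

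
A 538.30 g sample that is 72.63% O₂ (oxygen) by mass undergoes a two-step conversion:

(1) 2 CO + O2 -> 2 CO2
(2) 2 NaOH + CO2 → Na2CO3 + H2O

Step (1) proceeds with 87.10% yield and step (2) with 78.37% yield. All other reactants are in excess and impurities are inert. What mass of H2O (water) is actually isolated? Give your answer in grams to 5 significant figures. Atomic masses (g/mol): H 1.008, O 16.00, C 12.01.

300.50 g

Pure O2 = 538.30 × 0.7263 = 390.967 g.
M(O2) = 2(16.00) = 32.00 g/mol.
M(H2O) = 2(1.008) + 16.00 = 18.016 g/mol.
n(O2) = 390.967 / 32.00 = 12.2177 mol.
Step 1 (O2:CO2 = 1:2): theoretical n(CO2) = 24.4355 mol; at 87.10% yield, n(CO2) = 21.2833 mol.
Step 2 (CO2:H2O = 1:1): theoretical n(H2O) = 21.2833 mol, so theoretical mass = 21.2833 × 18.016 = 383.440 g.
At 78.37% yield, actual mass of H2O = 383.440 × 0.7837 = 300.502 g.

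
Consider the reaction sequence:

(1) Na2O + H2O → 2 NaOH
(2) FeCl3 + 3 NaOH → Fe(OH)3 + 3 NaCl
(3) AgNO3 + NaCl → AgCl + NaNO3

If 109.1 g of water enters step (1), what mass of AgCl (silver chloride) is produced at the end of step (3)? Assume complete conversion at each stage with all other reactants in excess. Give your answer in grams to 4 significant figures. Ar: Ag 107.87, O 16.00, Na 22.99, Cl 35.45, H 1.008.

M(H2O) = 2(1.008) + 16.00 = 18.016 g/mol.
M(AgCl) = 107.87 + 35.45 = 143.32 g/mol.
n(H2O) = 109.1 / 18.016 = 6.0557 mol.
Reaction (1): H2O→NaOH ratio 1:2 ⇒ n(NaOH) = 12.111 mol.
Reaction (2): NaOH→NaCl ratio 3:3 ⇒ n(NaCl) = 12.111 mol.
Reaction (3): NaCl→AgCl ratio 1:1 ⇒ n(AgCl) = 12.111 mol.
Mass of AgCl = 12.111 × 143.32 = 1735.8 g.

1736 g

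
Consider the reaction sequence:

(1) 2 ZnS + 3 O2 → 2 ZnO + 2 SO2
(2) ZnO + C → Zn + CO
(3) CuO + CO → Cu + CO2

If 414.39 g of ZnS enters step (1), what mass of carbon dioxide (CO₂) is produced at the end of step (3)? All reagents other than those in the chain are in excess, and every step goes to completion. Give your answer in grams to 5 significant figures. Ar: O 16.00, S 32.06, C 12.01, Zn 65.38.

187.16 g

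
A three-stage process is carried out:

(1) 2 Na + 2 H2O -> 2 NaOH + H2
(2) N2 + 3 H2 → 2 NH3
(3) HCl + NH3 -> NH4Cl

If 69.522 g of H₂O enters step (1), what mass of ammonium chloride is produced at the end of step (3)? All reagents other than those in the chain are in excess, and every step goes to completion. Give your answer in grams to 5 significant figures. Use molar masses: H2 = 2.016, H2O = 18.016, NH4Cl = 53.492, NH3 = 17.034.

n(H2O) = 69.522 / 18.016 = 3.85890 mol.
Reaction (1): H2O→H2 ratio 2:1 ⇒ n(H2) = 1.92945 mol.
Reaction (2): H2→NH3 ratio 3:2 ⇒ n(NH3) = 1.28630 mol.
Reaction (3): NH3→NH4Cl ratio 1:1 ⇒ n(NH4Cl) = 1.28630 mol.
Mass of NH4Cl = 1.28630 × 53.492 = 68.8068 g.

68.807 g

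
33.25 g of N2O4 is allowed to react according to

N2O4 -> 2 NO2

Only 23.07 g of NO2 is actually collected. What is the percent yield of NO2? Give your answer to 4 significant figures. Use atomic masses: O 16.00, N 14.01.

M(N2O4) = 2(14.01) + 4(16.00) = 92.02 g/mol.
M(NO2) = 14.01 + 2(16.00) = 46.01 g/mol.
n(N2O4) = 33.250 g / 92.02 g/mol = 0.36133 mol.
From the equation the N2O4:NO2 mole ratio is 1:2, so n(NO2) = 0.36133 × 2/1 = 0.72267 mol.
Mass of NO2 = 0.72267 mol × 46.01 g/mol = 33.250 g.
This is the theoretical yield. Percent yield = 23.07 g / 33.250 g × 100% = 69.383%.

69.38 %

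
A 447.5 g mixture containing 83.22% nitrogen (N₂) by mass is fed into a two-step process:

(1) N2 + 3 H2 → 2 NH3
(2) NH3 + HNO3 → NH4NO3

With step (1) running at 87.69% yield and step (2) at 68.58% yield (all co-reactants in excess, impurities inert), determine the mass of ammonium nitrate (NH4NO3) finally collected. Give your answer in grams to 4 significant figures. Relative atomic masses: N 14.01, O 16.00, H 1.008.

Pure N2 = 447.5 × 0.8322 = 372.41 g.
M(N2) = 2(14.01) = 28.02 g/mol.
M(NH4NO3) = 2(14.01) + 4(1.008) + 3(16.00) = 80.052 g/mol.
n(N2) = 372.41 / 28.02 = 13.291 mol.
Step 1 (N2:NH3 = 1:2): theoretical n(NH3) = 26.582 mol; at 87.69% yield, n(NH3) = 23.309 mol.
Step 2 (NH3:NH4NO3 = 1:1): theoretical n(NH4NO3) = 23.309 mol, so theoretical mass = 23.309 × 80.052 = 1866.0 g.
At 68.58% yield, actual mass of NH4NO3 = 1866.0 × 0.6858 = 1279.7 g.

1280 g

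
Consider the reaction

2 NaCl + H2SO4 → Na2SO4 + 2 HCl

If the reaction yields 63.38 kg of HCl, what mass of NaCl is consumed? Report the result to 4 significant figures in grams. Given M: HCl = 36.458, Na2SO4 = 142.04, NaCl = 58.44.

Convert: 63.38 kg = 63380 g.
n(HCl) = 63380 g / 36.458 g/mol = 1738.4 mol.
From the equation the HCl:NaCl mole ratio is 2:2, so n(NaCl) = 1738.4 × 2/2 = 1738.4 mol.
Mass of NaCl = 1738.4 mol × 58.44 g/mol = 101590 g.

101600 g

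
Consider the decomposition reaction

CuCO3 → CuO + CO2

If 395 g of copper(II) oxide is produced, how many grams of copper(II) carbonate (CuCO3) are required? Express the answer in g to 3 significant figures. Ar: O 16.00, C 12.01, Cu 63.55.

M(CuO) = 63.55 + 16.00 = 79.55 g/mol.
M(CuCO3) = 63.55 + 12.01 + 3(16.00) = 123.56 g/mol.
n(CuO) = 395.0 g / 79.55 g/mol = 4.965 mol.
From the equation the CuO:CuCO3 mole ratio is 1:1, so n(CuCO3) = 4.965 × 1/1 = 4.965 mol.
Mass of CuCO3 = 4.965 mol × 123.56 g/mol = 613.5 g.

614 g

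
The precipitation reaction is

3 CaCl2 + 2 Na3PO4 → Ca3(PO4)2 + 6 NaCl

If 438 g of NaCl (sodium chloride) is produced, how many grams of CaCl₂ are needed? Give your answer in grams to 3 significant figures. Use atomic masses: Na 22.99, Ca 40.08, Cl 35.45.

M(NaCl) = 22.99 + 35.45 = 58.44 g/mol.
M(CaCl2) = 40.08 + 2(35.45) = 110.98 g/mol.
n(NaCl) = 438.0 g / 58.44 g/mol = 7.495 mol.
From the equation the NaCl:CaCl2 mole ratio is 6:3, so n(CaCl2) = 7.495 × 3/6 = 3.747 mol.
Mass of CaCl2 = 3.747 mol × 110.98 g/mol = 415.9 g.

416 g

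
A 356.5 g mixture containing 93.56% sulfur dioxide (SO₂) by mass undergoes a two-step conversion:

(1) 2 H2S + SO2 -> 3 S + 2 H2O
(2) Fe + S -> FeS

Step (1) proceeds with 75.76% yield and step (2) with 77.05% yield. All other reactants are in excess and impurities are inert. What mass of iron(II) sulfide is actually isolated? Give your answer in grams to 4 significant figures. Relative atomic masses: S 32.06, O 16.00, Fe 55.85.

Pure SO2 = 356.5 × 0.9356 = 333.54 g.
M(SO2) = 32.06 + 2(16.00) = 64.06 g/mol.
M(FeS) = 55.85 + 32.06 = 87.91 g/mol.
n(SO2) = 333.54 / 64.06 = 5.2067 mol.
Step 1 (SO2:S = 1:3): theoretical n(S) = 15.620 mol; at 75.76% yield, n(S) = 11.834 mol.
Step 2 (S:FeS = 1:1): theoretical n(FeS) = 11.834 mol, so theoretical mass = 11.834 × 87.91 = 1040.3 g.
At 77.05% yield, actual mass of FeS = 1040.3 × 0.7705 = 801.56 g.

801.6 g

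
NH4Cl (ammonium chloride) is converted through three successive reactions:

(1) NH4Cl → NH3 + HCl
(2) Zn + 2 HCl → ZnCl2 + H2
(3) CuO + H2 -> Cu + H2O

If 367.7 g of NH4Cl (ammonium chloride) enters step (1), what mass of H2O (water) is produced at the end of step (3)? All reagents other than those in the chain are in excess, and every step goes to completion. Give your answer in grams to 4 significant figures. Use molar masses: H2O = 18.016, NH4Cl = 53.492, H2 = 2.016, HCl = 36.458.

61.92 g

n(NH4Cl) = 367.7 / 53.492 = 6.8739 mol.
Reaction (1): NH4Cl→HCl ratio 1:1 ⇒ n(HCl) = 6.8739 mol.
Reaction (2): HCl→H2 ratio 2:1 ⇒ n(H2) = 3.4370 mol.
Reaction (3): H2→H2O ratio 1:1 ⇒ n(H2O) = 3.4370 mol.
Mass of H2O = 3.4370 × 18.016 = 61.920 g.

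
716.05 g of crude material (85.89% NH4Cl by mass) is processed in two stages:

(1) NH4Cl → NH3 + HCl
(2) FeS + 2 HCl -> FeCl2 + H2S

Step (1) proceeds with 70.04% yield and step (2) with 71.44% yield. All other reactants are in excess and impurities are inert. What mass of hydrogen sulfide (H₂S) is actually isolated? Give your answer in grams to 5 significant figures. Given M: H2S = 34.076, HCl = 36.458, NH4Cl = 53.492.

98.017 g

Pure NH4Cl = 716.05 × 0.8589 = 615.015 g.
n(NH4Cl) = 615.015 / 53.492 = 11.4973 mol.
Step 1 (NH4Cl:HCl = 1:1): theoretical n(HCl) = 11.4973 mol; at 70.04% yield, n(HCl) = 8.05273 mol.
Step 2 (HCl:H2S = 2:1): theoretical n(H2S) = 4.02637 mol, so theoretical mass = 4.02637 × 34.076 = 137.202 g.
At 71.44% yield, actual mass of H2S = 137.202 × 0.7144 = 98.0174 g.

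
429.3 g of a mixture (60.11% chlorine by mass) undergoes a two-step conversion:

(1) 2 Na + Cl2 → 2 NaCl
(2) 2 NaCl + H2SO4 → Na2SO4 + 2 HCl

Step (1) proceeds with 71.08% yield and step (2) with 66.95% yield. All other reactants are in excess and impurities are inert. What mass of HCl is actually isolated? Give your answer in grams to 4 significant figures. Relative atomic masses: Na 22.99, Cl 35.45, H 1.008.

126.3 g

Pure Cl2 = 429.3 × 0.6011 = 258.05 g.
M(Cl2) = 2(35.45) = 70.90 g/mol.
M(HCl) = 1.008 + 35.45 = 36.458 g/mol.
n(Cl2) = 258.05 / 70.90 = 3.6397 mol.
Step 1 (Cl2:NaCl = 1:2): theoretical n(NaCl) = 7.2793 mol; at 71.08% yield, n(NaCl) = 5.1741 mol.
Step 2 (NaCl:HCl = 2:2): theoretical n(HCl) = 5.1741 mol, so theoretical mass = 5.1741 × 36.458 = 188.64 g.
At 66.95% yield, actual mass of HCl = 188.64 × 0.6695 = 126.29 g.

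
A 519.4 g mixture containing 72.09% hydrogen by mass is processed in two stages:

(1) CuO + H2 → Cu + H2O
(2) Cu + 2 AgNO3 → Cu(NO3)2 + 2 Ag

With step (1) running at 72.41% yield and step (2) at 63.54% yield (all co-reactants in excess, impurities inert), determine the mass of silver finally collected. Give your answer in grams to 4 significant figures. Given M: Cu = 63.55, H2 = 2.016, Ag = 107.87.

18440 g

Pure H2 = 519.4 × 0.7209 = 374.44 g.
n(H2) = 374.44 / 2.016 = 185.73 mol.
Step 1 (H2:Cu = 1:1): theoretical n(Cu) = 185.73 mol; at 72.41% yield, n(Cu) = 134.49 mol.
Step 2 (Cu:Ag = 1:2): theoretical n(Ag) = 268.98 mol, so theoretical mass = 268.98 × 107.87 = 29015 g.
At 63.54% yield, actual mass of Ag = 29015 × 0.6354 = 18436 g.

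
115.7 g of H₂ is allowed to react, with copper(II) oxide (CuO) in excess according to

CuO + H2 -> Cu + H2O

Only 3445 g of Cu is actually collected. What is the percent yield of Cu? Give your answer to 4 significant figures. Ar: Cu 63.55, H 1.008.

M(H2) = 2(1.008) = 2.016 g/mol.
M(Cu) = 63.55 g/mol.
n(H2) = 115.70 g / 2.016 g/mol = 57.391 mol.
From the equation the H2:Cu mole ratio is 1:1, so n(Cu) = 57.391 × 1/1 = 57.391 mol.
Mass of Cu = 57.391 mol × 63.55 g/mol = 3647.2 g.
This is the theoretical yield. Percent yield = 3445 g / 3647.2 g × 100% = 94.456%.

94.46 %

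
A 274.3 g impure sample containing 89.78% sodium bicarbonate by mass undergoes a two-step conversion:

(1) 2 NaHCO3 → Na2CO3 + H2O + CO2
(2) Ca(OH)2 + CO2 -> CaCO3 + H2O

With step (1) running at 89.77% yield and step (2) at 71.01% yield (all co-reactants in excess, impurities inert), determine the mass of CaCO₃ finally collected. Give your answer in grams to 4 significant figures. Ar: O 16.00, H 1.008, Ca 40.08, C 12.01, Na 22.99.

Pure NaHCO3 = 274.3 × 0.8978 = 246.27 g.
M(NaHCO3) = 22.99 + 1.008 + 12.01 + 3(16.00) = 84.008 g/mol.
M(CaCO3) = 40.08 + 12.01 + 3(16.00) = 100.09 g/mol.
n(NaHCO3) = 246.27 / 84.008 = 2.9315 mol.
Step 1 (NaHCO3:CO2 = 2:1): theoretical n(CO2) = 1.4657 mol; at 89.77% yield, n(CO2) = 1.3158 mol.
Step 2 (CO2:CaCO3 = 1:1): theoretical n(CaCO3) = 1.3158 mol, so theoretical mass = 1.3158 × 100.09 = 131.70 g.
At 71.01% yield, actual mass of CaCO3 = 131.70 × 0.7101 = 93.518 g.

93.52 g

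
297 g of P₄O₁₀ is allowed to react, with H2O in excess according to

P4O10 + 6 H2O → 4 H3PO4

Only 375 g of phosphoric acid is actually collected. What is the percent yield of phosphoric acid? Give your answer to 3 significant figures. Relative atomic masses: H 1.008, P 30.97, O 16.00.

91.4 %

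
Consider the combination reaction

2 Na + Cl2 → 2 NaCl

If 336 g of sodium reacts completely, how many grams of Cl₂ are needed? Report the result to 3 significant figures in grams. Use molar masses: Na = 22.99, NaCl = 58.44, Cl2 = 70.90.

518 g

n(Na) = 336.0 g / 22.99 g/mol = 14.62 mol.
From the equation the Na:Cl2 mole ratio is 2:1, so n(Cl2) = 14.62 × 1/2 = 7.308 mol.
Mass of Cl2 = 7.308 mol × 70.90 g/mol = 518.1 g.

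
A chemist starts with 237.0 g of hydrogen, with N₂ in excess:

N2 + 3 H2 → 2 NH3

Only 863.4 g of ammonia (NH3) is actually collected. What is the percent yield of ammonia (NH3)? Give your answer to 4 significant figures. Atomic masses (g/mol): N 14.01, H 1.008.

64.67 %

M(H2) = 2(1.008) = 2.016 g/mol.
M(NH3) = 14.01 + 3(1.008) = 17.034 g/mol.
n(H2) = 237.00 g / 2.016 g/mol = 117.56 mol.
From the equation the H2:NH3 mole ratio is 3:2, so n(NH3) = 117.56 × 2/3 = 78.373 mol.
Mass of NH3 = 78.373 mol × 17.034 g/mol = 1335.0 g.
This is the theoretical yield. Percent yield = 863.4 g / 1335.0 g × 100% = 64.674%.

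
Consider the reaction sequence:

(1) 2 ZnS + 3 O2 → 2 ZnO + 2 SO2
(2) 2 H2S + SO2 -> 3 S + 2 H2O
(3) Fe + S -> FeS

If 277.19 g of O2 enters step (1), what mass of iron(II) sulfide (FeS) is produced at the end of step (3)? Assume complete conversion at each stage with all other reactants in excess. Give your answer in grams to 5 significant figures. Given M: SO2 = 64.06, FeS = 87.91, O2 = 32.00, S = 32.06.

n(O2) = 277.19 / 32.00 = 8.66219 mol.
Reaction (1): O2→SO2 ratio 3:2 ⇒ n(SO2) = 5.77479 mol.
Reaction (2): SO2→S ratio 1:3 ⇒ n(S) = 17.3244 mol.
Reaction (3): S→FeS ratio 1:1 ⇒ n(FeS) = 17.3244 mol.
Mass of FeS = 17.3244 × 87.91 = 1522.99 g.

1523.0 g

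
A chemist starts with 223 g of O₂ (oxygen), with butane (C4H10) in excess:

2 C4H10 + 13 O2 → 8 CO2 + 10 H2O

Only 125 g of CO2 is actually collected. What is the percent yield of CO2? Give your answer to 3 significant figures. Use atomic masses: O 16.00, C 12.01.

M(O2) = 2(16.00) = 32.00 g/mol.
M(CO2) = 12.01 + 2(16.00) = 44.01 g/mol.
n(O2) = 223.0 g / 32.00 g/mol = 6.969 mol.
From the equation the O2:CO2 mole ratio is 13:8, so n(CO2) = 6.969 × 8/13 = 4.288 mol.
Mass of CO2 = 4.288 mol × 44.01 g/mol = 188.7 g.
This is the theoretical yield. Percent yield = 125 g / 188.7 g × 100% = 66.23%.

66.2 %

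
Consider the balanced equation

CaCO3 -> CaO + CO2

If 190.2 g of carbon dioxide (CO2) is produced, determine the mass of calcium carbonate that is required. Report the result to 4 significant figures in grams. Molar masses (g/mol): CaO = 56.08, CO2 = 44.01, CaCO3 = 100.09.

432.6 g

n(CO2) = 190.20 g / 44.01 g/mol = 4.3217 mol.
From the equation the CO2:CaCO3 mole ratio is 1:1, so n(CaCO3) = 4.3217 × 1/1 = 4.3217 mol.
Mass of CaCO3 = 4.3217 mol × 100.09 g/mol = 432.56 g.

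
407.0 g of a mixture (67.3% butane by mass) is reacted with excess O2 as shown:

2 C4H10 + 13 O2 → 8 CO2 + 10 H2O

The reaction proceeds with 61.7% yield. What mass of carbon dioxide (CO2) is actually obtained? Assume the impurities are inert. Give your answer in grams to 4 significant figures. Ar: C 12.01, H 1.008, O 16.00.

Pure C4H10 available = 407.0 g × 0.673 = 273.91 g.
M(C4H10) = 4(12.01) + 10(1.008) = 58.12 g/mol.
M(CO2) = 12.01 + 2(16.00) = 44.01 g/mol.
n(C4H10) = 273.91 g / 58.12 g/mol = 4.7129 mol.
From the equation the C4H10:CO2 mole ratio is 2:8, so n(CO2) = 4.7129 × 8/2 = 18.851 mol.
Mass of CO2 = 18.851 mol × 44.01 g/mol = 829.65 g.
Actual mass collected = 829.65 g × 0.617 = 511.89 g.

511.9 g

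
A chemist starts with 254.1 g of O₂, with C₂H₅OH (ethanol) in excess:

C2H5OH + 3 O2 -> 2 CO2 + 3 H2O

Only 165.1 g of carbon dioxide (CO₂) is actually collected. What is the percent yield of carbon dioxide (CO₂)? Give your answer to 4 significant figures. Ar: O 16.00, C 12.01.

70.87 %

M(O2) = 2(16.00) = 32.00 g/mol.
M(CO2) = 12.01 + 2(16.00) = 44.01 g/mol.
n(O2) = 254.10 g / 32.00 g/mol = 7.9406 mol.
From the equation the O2:CO2 mole ratio is 3:2, so n(CO2) = 7.9406 × 2/3 = 5.2938 mol.
Mass of CO2 = 5.2938 mol × 44.01 g/mol = 232.98 g.
This is the theoretical yield. Percent yield = 165.1 g / 232.98 g × 100% = 70.865%.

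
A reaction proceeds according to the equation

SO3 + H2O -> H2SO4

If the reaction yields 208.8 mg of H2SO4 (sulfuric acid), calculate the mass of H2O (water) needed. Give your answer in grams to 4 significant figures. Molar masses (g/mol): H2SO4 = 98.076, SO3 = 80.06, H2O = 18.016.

Convert: 208.8 mg = 0.20880 g.
n(H2SO4) = 0.20880 g / 98.076 g/mol = 0.0021290 mol.
From the equation the H2SO4:H2O mole ratio is 1:1, so n(H2O) = 0.0021290 × 1/1 = 0.0021290 mol.
Mass of H2O = 0.0021290 mol × 18.016 g/mol = 0.038355 g.

0.03836 g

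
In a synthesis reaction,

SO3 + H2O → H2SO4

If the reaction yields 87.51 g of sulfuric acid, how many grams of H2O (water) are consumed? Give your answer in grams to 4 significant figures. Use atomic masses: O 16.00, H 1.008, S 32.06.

16.08 g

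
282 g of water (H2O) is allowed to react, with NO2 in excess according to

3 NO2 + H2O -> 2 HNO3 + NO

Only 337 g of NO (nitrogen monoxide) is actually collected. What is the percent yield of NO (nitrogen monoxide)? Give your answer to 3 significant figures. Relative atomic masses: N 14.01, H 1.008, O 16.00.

71.7 %

M(H2O) = 2(1.008) + 16.00 = 18.016 g/mol.
M(NO) = 14.01 + 16.00 = 30.01 g/mol.
n(H2O) = 282.0 g / 18.016 g/mol = 15.65 mol.
From the equation the H2O:NO mole ratio is 1:1, so n(NO) = 15.65 × 1/1 = 15.65 mol.
Mass of NO = 15.65 mol × 30.01 g/mol = 469.7 g.
This is the theoretical yield. Percent yield = 337 g / 469.7 g × 100% = 71.74%.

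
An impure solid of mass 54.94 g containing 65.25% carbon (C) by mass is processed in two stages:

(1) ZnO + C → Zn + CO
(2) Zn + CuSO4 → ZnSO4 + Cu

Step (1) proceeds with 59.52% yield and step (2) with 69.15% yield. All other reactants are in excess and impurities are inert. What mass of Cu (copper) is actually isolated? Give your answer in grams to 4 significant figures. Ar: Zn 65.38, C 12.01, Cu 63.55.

78.07 g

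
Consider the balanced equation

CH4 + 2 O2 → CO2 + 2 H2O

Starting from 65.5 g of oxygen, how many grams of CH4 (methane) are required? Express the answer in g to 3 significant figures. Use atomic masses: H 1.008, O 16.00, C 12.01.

16.4 g

M(O2) = 2(16.00) = 32.00 g/mol.
M(CH4) = 12.01 + 4(1.008) = 16.042 g/mol.
n(O2) = 65.50 g / 32.00 g/mol = 2.047 mol.
From the equation the O2:CH4 mole ratio is 2:1, so n(CH4) = 2.047 × 1/2 = 1.023 mol.
Mass of CH4 = 1.023 mol × 16.042 g/mol = 16.42 g.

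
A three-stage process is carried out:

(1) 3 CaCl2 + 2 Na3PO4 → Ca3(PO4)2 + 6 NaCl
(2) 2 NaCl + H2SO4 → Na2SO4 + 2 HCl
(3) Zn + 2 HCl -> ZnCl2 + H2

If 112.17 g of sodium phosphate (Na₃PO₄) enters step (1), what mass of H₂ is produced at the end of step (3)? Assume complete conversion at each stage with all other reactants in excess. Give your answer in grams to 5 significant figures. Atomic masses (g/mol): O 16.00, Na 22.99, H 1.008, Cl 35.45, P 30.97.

2.0691 g

M(Na3PO4) = 3(22.99) + 30.97 + 4(16.00) = 163.94 g/mol.
M(H2) = 2(1.008) = 2.016 g/mol.
n(Na3PO4) = 112.17 / 163.94 = 0.684214 mol.
Reaction (1): Na3PO4→NaCl ratio 2:6 ⇒ n(NaCl) = 2.05264 mol.
Reaction (2): NaCl→HCl ratio 2:2 ⇒ n(HCl) = 2.05264 mol.
Reaction (3): HCl→H2 ratio 2:1 ⇒ n(H2) = 1.02632 mol.
Mass of H2 = 1.02632 × 2.016 = 2.06906 g.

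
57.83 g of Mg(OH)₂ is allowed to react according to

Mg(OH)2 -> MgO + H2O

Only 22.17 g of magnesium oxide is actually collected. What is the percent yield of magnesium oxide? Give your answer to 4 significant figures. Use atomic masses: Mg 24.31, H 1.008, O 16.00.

55.47 %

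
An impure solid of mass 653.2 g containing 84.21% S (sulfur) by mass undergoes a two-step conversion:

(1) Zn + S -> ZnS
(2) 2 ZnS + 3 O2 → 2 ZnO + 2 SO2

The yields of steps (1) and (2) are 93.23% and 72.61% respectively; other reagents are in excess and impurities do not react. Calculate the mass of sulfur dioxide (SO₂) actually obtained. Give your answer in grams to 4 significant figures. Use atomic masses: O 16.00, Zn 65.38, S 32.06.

744.0 g

Pure S = 653.2 × 0.8421 = 550.06 g.
M(S) = 32.06 g/mol.
M(SO2) = 32.06 + 2(16.00) = 64.06 g/mol.
n(S) = 550.06 / 32.06 = 17.157 mol.
Step 1 (S:ZnS = 1:1): theoretical n(ZnS) = 17.157 mol; at 93.23% yield, n(ZnS) = 15.996 mol.
Step 2 (ZnS:SO2 = 2:2): theoretical n(SO2) = 15.996 mol, so theoretical mass = 15.996 × 64.06 = 1024.7 g.
At 72.61% yield, actual mass of SO2 = 1024.7 × 0.7261 = 744.02 g.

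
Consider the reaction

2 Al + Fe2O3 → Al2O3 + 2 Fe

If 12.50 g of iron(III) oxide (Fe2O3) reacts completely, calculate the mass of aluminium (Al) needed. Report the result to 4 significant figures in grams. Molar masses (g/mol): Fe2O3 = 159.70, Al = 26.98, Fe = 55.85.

4.224 g

n(Fe2O3) = 12.500 g / 159.70 g/mol = 0.078272 mol.
From the equation the Fe2O3:Al mole ratio is 1:2, so n(Al) = 0.078272 × 2/1 = 0.15654 mol.
Mass of Al = 0.15654 mol × 26.98 g/mol = 4.2235 g.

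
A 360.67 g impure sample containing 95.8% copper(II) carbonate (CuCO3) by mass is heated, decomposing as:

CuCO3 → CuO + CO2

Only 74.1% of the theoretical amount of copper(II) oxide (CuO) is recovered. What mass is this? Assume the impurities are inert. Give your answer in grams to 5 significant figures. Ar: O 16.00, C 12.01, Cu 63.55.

164.84 g

Pure CuCO3 available = 360.67 g × 0.958 = 345.522 g.
M(CuCO3) = 63.55 + 12.01 + 3(16.00) = 123.56 g/mol.
M(CuO) = 63.55 + 16.00 = 79.55 g/mol.
n(CuCO3) = 345.522 g / 123.56 g/mol = 2.79639 mol.
From the equation the CuCO3:CuO mole ratio is 1:1, so n(CuO) = 2.79639 × 1/1 = 2.79639 mol.
Mass of CuO = 2.79639 mol × 79.55 g/mol = 222.453 g.
Actual mass collected = 222.453 g × 0.741 = 164.838 g.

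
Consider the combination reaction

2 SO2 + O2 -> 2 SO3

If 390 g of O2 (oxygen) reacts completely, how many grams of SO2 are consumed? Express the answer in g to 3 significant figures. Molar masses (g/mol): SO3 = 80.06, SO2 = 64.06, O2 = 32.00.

1560 g

n(O2) = 390.0 g / 32.00 g/mol = 12.19 mol.
From the equation the O2:SO2 mole ratio is 1:2, so n(SO2) = 12.19 × 2/1 = 24.38 mol.
Mass of SO2 = 24.38 mol × 64.06 g/mol = 1561 g.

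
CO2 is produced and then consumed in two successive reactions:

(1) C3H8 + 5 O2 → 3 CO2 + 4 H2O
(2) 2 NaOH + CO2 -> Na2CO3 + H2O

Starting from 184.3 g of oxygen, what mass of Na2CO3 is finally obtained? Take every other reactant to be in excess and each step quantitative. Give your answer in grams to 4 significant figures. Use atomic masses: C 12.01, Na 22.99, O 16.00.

366.3 g

M(O2) = 2(16.00) = 32.00 g/mol.
M(Na2CO3) = 2(22.99) + 12.01 + 3(16.00) = 105.99 g/mol.
n(O2) = 184.30 / 32.00 = 5.7594 mol.
Step 1 gives a 5:3 ratio of O2 to CO2, so n(CO2) = 3.4556 mol.
In step 2 the CO2:Na2CO3 ratio is 1:1, so n(Na2CO3) = 3.4556 mol.
Mass of Na2CO3 = 3.4556 × 105.99 = 366.26 g.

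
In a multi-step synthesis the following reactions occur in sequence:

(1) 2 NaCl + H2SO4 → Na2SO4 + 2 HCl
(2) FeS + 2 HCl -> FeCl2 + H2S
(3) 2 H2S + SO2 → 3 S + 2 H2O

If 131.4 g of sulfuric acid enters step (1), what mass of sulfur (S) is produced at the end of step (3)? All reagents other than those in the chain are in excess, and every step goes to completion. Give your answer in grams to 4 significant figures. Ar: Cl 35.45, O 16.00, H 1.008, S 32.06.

64.43 g

M(H2SO4) = 2(1.008) + 32.06 + 4(16.00) = 98.076 g/mol.
M(S) = 32.06 g/mol.
n(H2SO4) = 131.4 / 98.076 = 1.3398 mol.
Reaction (1): H2SO4→HCl ratio 1:2 ⇒ n(HCl) = 2.6796 mol.
Reaction (2): HCl→H2S ratio 2:1 ⇒ n(H2S) = 1.3398 mol.
Reaction (3): H2S→S ratio 2:3 ⇒ n(S) = 2.0097 mol.
Mass of S = 2.0097 × 32.06 = 64.430 g.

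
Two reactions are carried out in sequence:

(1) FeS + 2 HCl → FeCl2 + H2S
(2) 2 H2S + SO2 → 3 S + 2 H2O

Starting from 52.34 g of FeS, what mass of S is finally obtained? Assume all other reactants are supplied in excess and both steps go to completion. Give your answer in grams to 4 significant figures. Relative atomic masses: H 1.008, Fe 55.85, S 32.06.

28.63 g

M(FeS) = 55.85 + 32.06 = 87.91 g/mol.
M(S) = 32.06 g/mol.
n(FeS) = 52.340 / 87.91 = 0.59538 mol.
Step 1 gives a 1:1 ratio of FeS to H2S, so n(H2S) = 0.59538 mol.
In step 2 the H2S:S ratio is 2:3, so n(S) = 0.89307 mol.
Mass of S = 0.89307 × 32.06 = 28.632 g.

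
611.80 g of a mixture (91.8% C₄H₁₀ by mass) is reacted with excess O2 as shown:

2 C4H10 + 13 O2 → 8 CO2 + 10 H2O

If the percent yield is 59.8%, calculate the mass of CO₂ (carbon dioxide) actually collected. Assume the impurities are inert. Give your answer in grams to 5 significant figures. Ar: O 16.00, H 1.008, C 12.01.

1017.3 g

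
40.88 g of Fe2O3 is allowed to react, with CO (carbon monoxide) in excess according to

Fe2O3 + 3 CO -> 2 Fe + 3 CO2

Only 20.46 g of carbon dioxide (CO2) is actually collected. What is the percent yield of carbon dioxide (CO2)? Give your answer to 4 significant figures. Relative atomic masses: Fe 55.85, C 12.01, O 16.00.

M(Fe2O3) = 2(55.85) + 3(16.00) = 159.70 g/mol.
M(CO2) = 12.01 + 2(16.00) = 44.01 g/mol.
n(Fe2O3) = 40.880 g / 159.70 g/mol = 0.25598 mol.
From the equation the Fe2O3:CO2 mole ratio is 1:3, so n(CO2) = 0.25598 × 3/1 = 0.76794 mol.
Mass of CO2 = 0.76794 mol × 44.01 g/mol = 33.797 g.
This is the theoretical yield. Percent yield = 20.46 g / 33.797 g × 100% = 60.538%.

60.54 %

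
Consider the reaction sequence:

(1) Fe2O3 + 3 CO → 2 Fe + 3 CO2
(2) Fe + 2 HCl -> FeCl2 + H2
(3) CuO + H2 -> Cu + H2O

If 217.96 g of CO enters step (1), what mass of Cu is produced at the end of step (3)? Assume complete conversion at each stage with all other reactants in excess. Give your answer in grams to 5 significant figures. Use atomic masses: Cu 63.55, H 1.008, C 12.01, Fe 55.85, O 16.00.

329.68 g

M(CO) = 12.01 + 16.00 = 28.01 g/mol.
M(Cu) = 63.55 g/mol.
n(CO) = 217.96 / 28.01 = 7.78151 mol.
Reaction (1): CO→Fe ratio 3:2 ⇒ n(Fe) = 5.18767 mol.
Reaction (2): Fe→H2 ratio 1:1 ⇒ n(H2) = 5.18767 mol.
Reaction (3): H2→Cu ratio 1:1 ⇒ n(Cu) = 5.18767 mol.
Mass of Cu = 5.18767 × 63.55 = 329.676 g.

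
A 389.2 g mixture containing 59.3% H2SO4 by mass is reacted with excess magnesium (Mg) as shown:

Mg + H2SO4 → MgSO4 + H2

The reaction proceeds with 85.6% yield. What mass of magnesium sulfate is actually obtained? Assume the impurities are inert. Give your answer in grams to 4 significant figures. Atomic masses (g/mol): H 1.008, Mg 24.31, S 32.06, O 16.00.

242.5 g

Pure H2SO4 available = 389.2 g × 0.593 = 230.80 g.
M(H2SO4) = 2(1.008) + 32.06 + 4(16.00) = 98.076 g/mol.
M(MgSO4) = 24.31 + 32.06 + 4(16.00) = 120.37 g/mol.
n(H2SO4) = 230.80 g / 98.076 g/mol = 2.3532 mol.
From the equation the H2SO4:MgSO4 mole ratio is 1:1, so n(MgSO4) = 2.3532 × 1/1 = 2.3532 mol.
Mass of MgSO4 = 2.3532 mol × 120.37 g/mol = 283.26 g.
Actual mass collected = 283.26 g × 0.856 = 242.47 g.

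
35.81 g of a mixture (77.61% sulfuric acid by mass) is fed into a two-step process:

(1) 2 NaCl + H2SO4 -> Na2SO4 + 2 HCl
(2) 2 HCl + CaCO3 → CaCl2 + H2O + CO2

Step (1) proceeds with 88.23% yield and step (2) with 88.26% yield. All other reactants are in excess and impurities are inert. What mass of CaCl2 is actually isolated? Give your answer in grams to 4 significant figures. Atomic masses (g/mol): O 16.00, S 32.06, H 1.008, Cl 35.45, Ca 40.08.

24.49 g

Pure H2SO4 = 35.81 × 0.7761 = 27.792 g.
M(H2SO4) = 2(1.008) + 32.06 + 4(16.00) = 98.076 g/mol.
M(CaCl2) = 40.08 + 2(35.45) = 110.98 g/mol.
n(H2SO4) = 27.792 / 98.076 = 0.28337 mol.
Step 1 (H2SO4:HCl = 1:2): theoretical n(HCl) = 0.56675 mol; at 88.23% yield, n(HCl) = 0.50004 mol.
Step 2 (HCl:CaCl2 = 2:1): theoretical n(CaCl2) = 0.25002 mol, so theoretical mass = 0.25002 × 110.98 = 27.747 g.
At 88.26% yield, actual mass of CaCl2 = 27.747 × 0.8826 = 24.490 g.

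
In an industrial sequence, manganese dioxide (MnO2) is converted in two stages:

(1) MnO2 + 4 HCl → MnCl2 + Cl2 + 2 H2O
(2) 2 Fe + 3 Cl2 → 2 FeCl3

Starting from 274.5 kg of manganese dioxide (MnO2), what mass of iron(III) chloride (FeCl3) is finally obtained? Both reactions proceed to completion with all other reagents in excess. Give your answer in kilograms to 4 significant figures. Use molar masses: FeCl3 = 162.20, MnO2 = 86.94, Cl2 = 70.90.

341.4 kg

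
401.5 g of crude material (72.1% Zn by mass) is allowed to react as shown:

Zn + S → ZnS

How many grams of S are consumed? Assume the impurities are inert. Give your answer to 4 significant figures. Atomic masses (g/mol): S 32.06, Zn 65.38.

142.0 g

Mass of pure Zn = 401.5 g × 0.721 = 289.48 g.
M(Zn) = 65.38 g/mol.
M(S) = 32.06 g/mol.
n(Zn) = 289.48 g / 65.38 g/mol = 4.4277 mol.
From the equation the Zn:S mole ratio is 1:1, so n(S) = 4.4277 × 1/1 = 4.4277 mol.
Mass of S = 4.4277 mol × 32.06 g/mol = 141.95 g.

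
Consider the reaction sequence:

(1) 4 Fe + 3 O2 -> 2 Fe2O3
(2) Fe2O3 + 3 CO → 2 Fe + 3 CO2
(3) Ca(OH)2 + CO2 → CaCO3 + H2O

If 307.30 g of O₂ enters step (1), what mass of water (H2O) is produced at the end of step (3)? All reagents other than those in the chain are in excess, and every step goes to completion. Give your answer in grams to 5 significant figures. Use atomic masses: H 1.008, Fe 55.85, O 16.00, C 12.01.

M(O2) = 2(16.00) = 32.00 g/mol.
M(H2O) = 2(1.008) + 16.00 = 18.016 g/mol.
n(O2) = 307.30 / 32.00 = 9.60313 mol.
Reaction (1): O2→Fe2O3 ratio 3:2 ⇒ n(Fe2O3) = 6.40208 mol.
Reaction (2): Fe2O3→CO2 ratio 1:3 ⇒ n(CO2) = 19.2063 mol.
Reaction (3): CO2→H2O ratio 1:1 ⇒ n(H2O) = 19.2063 mol.
Mass of H2O = 19.2063 × 18.016 = 346.020 g.

346.02 g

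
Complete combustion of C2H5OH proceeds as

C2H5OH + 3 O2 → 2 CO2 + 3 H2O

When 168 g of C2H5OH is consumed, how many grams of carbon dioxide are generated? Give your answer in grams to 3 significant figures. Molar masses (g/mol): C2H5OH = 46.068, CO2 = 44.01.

321 g

n(C2H5OH) = 168.0 g / 46.068 g/mol = 3.647 mol.
From the equation the C2H5OH:CO2 mole ratio is 1:2, so n(CO2) = 3.647 × 2/1 = 7.294 mol.
Mass of CO2 = 7.294 mol × 44.01 g/mol = 321.0 g.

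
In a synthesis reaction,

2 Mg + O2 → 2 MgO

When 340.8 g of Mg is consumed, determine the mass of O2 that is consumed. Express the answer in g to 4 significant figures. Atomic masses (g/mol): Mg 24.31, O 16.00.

224.3 g

M(Mg) = 24.31 g/mol.
M(O2) = 2(16.00) = 32.00 g/mol.
n(Mg) = 340.80 g / 24.31 g/mol = 14.019 mol.
From the equation the Mg:O2 mole ratio is 2:1, so n(O2) = 14.019 × 1/2 = 7.0095 mol.
Mass of O2 = 7.0095 mol × 32.00 g/mol = 224.30 g.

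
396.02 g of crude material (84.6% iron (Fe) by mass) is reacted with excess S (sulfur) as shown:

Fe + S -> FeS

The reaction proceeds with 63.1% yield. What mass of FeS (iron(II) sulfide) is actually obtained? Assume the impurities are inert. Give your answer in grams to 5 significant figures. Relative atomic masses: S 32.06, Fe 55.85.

332.76 g

Pure Fe available = 396.02 g × 0.846 = 335.033 g.
M(Fe) = 55.85 g/mol.
M(FeS) = 55.85 + 32.06 = 87.91 g/mol.
n(Fe) = 335.033 g / 55.85 g/mol = 5.99880 mol.
From the equation the Fe:FeS mole ratio is 1:1, so n(FeS) = 5.99880 × 1/1 = 5.99880 mol.
Mass of FeS = 5.99880 mol × 87.91 g/mol = 527.354 g.
Actual mass collected = 527.354 g × 0.631 = 332.761 g.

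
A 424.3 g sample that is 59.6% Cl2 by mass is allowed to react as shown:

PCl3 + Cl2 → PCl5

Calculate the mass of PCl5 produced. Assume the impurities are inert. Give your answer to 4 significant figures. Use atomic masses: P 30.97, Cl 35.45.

742.7 g

Mass of pure Cl2 = 424.3 g × 0.596 = 252.88 g.
M(Cl2) = 2(35.45) = 70.90 g/mol.
M(PCl5) = 30.97 + 5(35.45) = 208.22 g/mol.
n(Cl2) = 252.88 g / 70.90 g/mol = 3.5668 mol.
From the equation the Cl2:PCl5 mole ratio is 1:1, so n(PCl5) = 3.5668 × 1/1 = 3.5668 mol.
Mass of PCl5 = 3.5668 mol × 208.22 g/mol = 742.67 g.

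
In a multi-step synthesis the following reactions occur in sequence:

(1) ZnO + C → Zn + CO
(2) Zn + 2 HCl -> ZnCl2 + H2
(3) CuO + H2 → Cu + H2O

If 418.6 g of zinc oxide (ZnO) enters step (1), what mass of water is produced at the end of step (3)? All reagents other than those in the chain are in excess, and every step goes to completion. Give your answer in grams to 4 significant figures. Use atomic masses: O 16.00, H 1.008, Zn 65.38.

M(ZnO) = 65.38 + 16.00 = 81.38 g/mol.
M(H2O) = 2(1.008) + 16.00 = 18.016 g/mol.
n(ZnO) = 418.6 / 81.38 = 5.1438 mol.
Reaction (1): ZnO→Zn ratio 1:1 ⇒ n(Zn) = 5.1438 mol.
Reaction (2): Zn→H2 ratio 1:1 ⇒ n(H2) = 5.1438 mol.
Reaction (3): H2→H2O ratio 1:1 ⇒ n(H2O) = 5.1438 mol.
Mass of H2O = 5.1438 × 18.016 = 92.670 g.

92.67 g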